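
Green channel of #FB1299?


Color: #FB1299
R = FB = 251
G = 12 = 18
B = 99 = 153
Green = 18


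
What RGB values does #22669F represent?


22 → 34 (R)
66 → 102 (G)
9F → 159 (B)
= RGB(34, 102, 159)


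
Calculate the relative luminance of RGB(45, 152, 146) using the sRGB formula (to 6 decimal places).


Linearize each channel (sRGB transfer function): c = v/255; c_lin = c/12.92 if c ≤ 0.04045, else ((c+0.055)/1.055)^2.4
  R: 45/255 ≈ 0.176471 > 0.04045 → ((0.176471+0.055)/1.055)^2.4 ≈ 0.026241
  G: 152/255 ≈ 0.596078 > 0.04045 → ((0.596078+0.055)/1.055)^2.4 ≈ 0.313989
  B: 146/255 ≈ 0.572549 > 0.04045 → ((0.572549+0.055)/1.055)^2.4 ≈ 0.287441
R_lin = 0.026241, G_lin = 0.313989, B_lin = 0.287441
L = 0.2126×R + 0.7152×G + 0.0722×B
L = 0.2126×0.026241 + 0.7152×0.313989 + 0.0722×0.287441
L ≈ 0.250897


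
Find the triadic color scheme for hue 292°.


Triadic: equally spaced at 120° intervals
H1 = 292°
H2 = (292 + 120) mod 360 = 52°
H3 = (292 + 240) mod 360 = 172°
Triadic = 292°, 52°, 172°


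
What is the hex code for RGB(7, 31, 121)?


R = 7 → 07 (hex)
G = 31 → 1F (hex)
B = 121 → 79 (hex)
Hex = #071F79


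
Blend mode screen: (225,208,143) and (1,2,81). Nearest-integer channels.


Screen: C = 255 - (255-A)×(255-B)/255, rounded to nearest integer
R: 255 - (255-225)×(255-1)/255 = 255 - 7620/255 ≈ 255 - 29.882 = 225.118 → 225
G: 255 - (255-208)×(255-2)/255 = 255 - 11891/255 ≈ 255 - 46.631 = 208.369 → 208
B: 255 - (255-143)×(255-81)/255 = 255 - 19488/255 ≈ 255 - 76.424 = 178.576 → 179
= RGB(225, 208, 179)


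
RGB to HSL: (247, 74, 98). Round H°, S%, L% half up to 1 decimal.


Normalize: R'=247/255≈0.9686, G'=74/255≈0.2902, B'=98/255≈0.3843
Max=247/255, Min=74/255, Δ=Max-Min=173/255
L = (Max+Min)/2 = (247+74)/510 = 321/510 = 0.62941… → L = 62.9%
L > 0.5 → S = Δ/(2-Max-Min) = 173/(510-247-74) = 173/189 = 0.91534… → S = 91.5%
(the 1/255 factors cancel in S and H, so raw channel differences can be used)
Max is R' → H = 60 × (((G-B)/Δ) mod 6) = 60 × (((74-98)/173) mod 6)
  (-24)/173 = -0.1387…; negative, so add 6 → 5.8612…
  H = 60 × 5.8612… = 351.676…° → H = 351.7°
= HSL(351.7°, 91.5%, 62.9%)


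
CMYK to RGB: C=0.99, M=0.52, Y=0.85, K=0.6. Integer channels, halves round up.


R = 255 × (1-C) × (1-K) = 255 × 0.01 × 0.40 = 1.02 → 1
G = 255 × (1-M) × (1-K) = 255 × 0.48 × 0.40 = 48.96 → 49
B = 255 × (1-Y) × (1-K) = 255 × 0.15 × 0.40 = 15.3 → 15
= RGB(1, 49, 15)


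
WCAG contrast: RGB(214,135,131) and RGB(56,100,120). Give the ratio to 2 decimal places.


Linearize each sRGB channel c=v/255: c/12.92 if c ≤ 0.04045 else ((c+0.055)/1.055)^2.4
L = 0.2126×R_lin + 0.7152×G_lin + 0.0722×B_lin
Color 1 (214,135,131):
  R=214: 214/255≈0.8392 > 0.04045 → ((0.8392+0.055)/1.055)^2.4 ≈ 0.67244
  G=135: 135/255≈0.5294 > 0.04045 → ((0.5294+0.055)/1.055)^2.4 ≈ 0.24228
  B=131: 131/255≈0.5137 > 0.04045 → ((0.5137+0.055)/1.055)^2.4 ≈ 0.22697
  L1 = 0.2126×0.67244 + 0.7152×0.24228 + 0.0722×0.22697 ≈ 0.33263
Color 2 (56,100,120):
  R=56: 56/255≈0.2196 > 0.04045 → ((0.2196+0.055)/1.055)^2.4 ≈ 0.03955
  G=100: 100/255≈0.3922 > 0.04045 → ((0.3922+0.055)/1.055)^2.4 ≈ 0.12744
  B=120: 120/255≈0.4706 > 0.04045 → ((0.4706+0.055)/1.055)^2.4 ≈ 0.18782
  L2 = 0.2126×0.03955 + 0.7152×0.12744 + 0.0722×0.18782 ≈ 0.11311
Lighter = 0.33263, Darker = 0.11311
Ratio = (L_lighter + 0.05) / (L_darker + 0.05)
Ratio = (0.33263 + 0.05) / (0.11311 + 0.05) = 0.38263 / 0.16311 ≈ 2.3458
Ratio ≈ 2.35:1


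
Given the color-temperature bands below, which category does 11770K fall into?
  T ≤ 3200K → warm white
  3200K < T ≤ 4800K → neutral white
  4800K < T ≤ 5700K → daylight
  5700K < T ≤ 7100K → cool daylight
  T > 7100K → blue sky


Temperature: 11770K
11770K > 7100K → blue sky
Classification: blue sky


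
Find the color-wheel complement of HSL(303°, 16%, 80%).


Complement = opposite side of color wheel = hue + 180°
H' = (303 + 180) mod 360 = 123°
S and L unchanged.
= HSL(123°, 16%, 80%)


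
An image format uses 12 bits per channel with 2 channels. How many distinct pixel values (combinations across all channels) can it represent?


Total bits = 12 bits/channel × 2 channels = 24 bits
Distinct pixel values = 2^24
= 16,777,216 pixel values


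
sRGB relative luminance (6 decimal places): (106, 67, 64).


Linearize each channel (sRGB transfer function): c = v/255; c_lin = c/12.92 if c ≤ 0.04045, else ((c+0.055)/1.055)^2.4
  R: 106/255 ≈ 0.415686 > 0.04045 → ((0.415686+0.055)/1.055)^2.4 ≈ 0.144128
  G: 67/255 ≈ 0.262745 > 0.04045 → ((0.262745+0.055)/1.055)^2.4 ≈ 0.056128
  B: 64/255 ≈ 0.250980 > 0.04045 → ((0.250980+0.055)/1.055)^2.4 ≈ 0.051269
R_lin = 0.144128, G_lin = 0.056128, B_lin = 0.051269
L = 0.2126×R + 0.7152×G + 0.0722×B
L = 0.2126×0.144128 + 0.7152×0.056128 + 0.0722×0.051269
L ≈ 0.074486


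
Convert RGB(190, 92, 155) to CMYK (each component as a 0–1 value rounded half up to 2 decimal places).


R'=190/255≈0.7451, G'=92/255≈0.3608, B'=155/255≈0.6078
K = 1 - max(R',G',B') = 1 - 190/255 = 65/255 = 0.25490… → 0.25
(1-R'-K)/(1-K) simplifies to (max-R)/max with max = 190:
C = (190-190)/190 = 0/190 = 0 → 0.00
M = (190-92)/190 = 98/190 = 0.51578… → 0.52
Y = (190-155)/190 = 35/190 = 0.18421… → 0.18
= CMYK(0.00, 0.52, 0.18, 0.25)


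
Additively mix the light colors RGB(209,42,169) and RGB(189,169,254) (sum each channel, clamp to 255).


Additive: each channel = min(255, C₁+C₂)
R: 209+189 = 398 → 255
G: 42+169 = 211 → 211
B: 169+254 = 423 → 255
= RGB(255, 211, 255)


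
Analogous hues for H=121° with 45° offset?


Base hue: 121°
Left analog: (121 - 45) mod 360 = 76°
Right analog: (121 + 45) mod 360 = 166°
Analogous hues = 76° and 166°


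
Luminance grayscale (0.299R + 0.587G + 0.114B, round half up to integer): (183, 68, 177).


Gray = 0.299×R + 0.587×G + 0.114×B
Gray = 0.299×183 + 0.587×68 + 0.114×177
Gray = 54.717 + 39.916 + 20.178
Gray = 114.811 → round half up → 115
Gray = 115


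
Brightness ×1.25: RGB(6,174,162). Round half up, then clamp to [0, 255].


Multiply each channel by 1.25, round half up, clamp to [0, 255]
R: 6×1.25 = 7.5 → round → 8
G: 174×1.25 = 217.5 → round → 218
B: 162×1.25 = 202.5 → round → 203
= RGB(8, 218, 203)


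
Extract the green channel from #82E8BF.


Color: #82E8BF
R = 82 = 130
G = E8 = 232
B = BF = 191
Green = 232


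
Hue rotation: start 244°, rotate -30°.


New hue = (H + rotation) mod 360
New hue = (244 -30) mod 360
= 214 mod 360
= 214°


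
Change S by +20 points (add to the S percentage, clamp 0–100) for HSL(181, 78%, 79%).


Original S = 78%
Adjustment = +20 percentage points
New S = 78 + (20) = 98
Clamp to [0, 100] → 98
= HSL(181°, 98%, 79%)


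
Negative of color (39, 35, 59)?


Invert: (255-R, 255-G, 255-B)
R: 255-39 = 216
G: 255-35 = 220
B: 255-59 = 196
= RGB(216, 220, 196)


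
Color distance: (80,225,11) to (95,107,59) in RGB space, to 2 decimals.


d = √[(R₁-R₂)² + (G₁-G₂)² + (B₁-B₂)²]
d = √[(80-95)² + (225-107)² + (11-59)²]
d = √[225 + 13924 + 2304]
d = √16453
d ≈ 128.27


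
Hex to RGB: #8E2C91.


8E → 142 (R)
2C → 44 (G)
91 → 145 (B)
= RGB(142, 44, 145)


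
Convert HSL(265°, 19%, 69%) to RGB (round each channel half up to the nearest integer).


H=265°, S=0.19, L=0.69
C = (1-|2L-1|)×S = (1-|0.38|)×0.19 = 0.1178
H' = H/60 = 265/60 ≈ 4.4167; X = C×(1-|H' mod 2 - 1|) ≈ 0.0491
m = L - C/2 = 0.69 - 0.0589 = 0.6311
Sector ⌊H'⌋ = 4 → (R',G',B') = (≈0.0491, 0.0, 0.1178)
RGB = ((R'+m)×255, (G'+m)×255, (B'+m)×255) = (173.44675, 160.9305, 190.9695)
Round half up → RGB(173, 161, 191)


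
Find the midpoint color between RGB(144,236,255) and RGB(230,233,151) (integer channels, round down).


Midpoint: each channel = ⌊(C₁+C₂)/2⌋
R: ⌊(144+230)/2⌋ = 187
G: ⌊(236+233)/2⌋ = 234
B: ⌊(255+151)/2⌋ = 203
= RGB(187, 234, 203)


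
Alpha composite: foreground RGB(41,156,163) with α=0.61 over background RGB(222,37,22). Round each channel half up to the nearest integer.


C = α×F + (1-α)×B, with 1-α = 0.39
R: 0.61×41 + 0.39×222 = 25.01 + 86.58 = 111.59 → 112
G: 0.61×156 + 0.39×37 = 95.16 + 14.43 = 109.59 → 110
B: 0.61×163 + 0.39×22 = 99.43 + 8.58 = 108.01 → 108
= RGB(112, 110, 108)


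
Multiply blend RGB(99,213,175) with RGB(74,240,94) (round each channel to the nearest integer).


Multiply: C = A×B/255, rounded to nearest integer
R: 99×74/255 = 7326/255 ≈ 28.729 → 29
G: 213×240/255 = 51120/255 ≈ 200.471 → 200
B: 175×94/255 = 16450/255 ≈ 64.510 → 65
= RGB(29, 200, 65)


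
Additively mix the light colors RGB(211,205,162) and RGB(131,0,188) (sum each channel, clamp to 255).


Additive: each channel = min(255, C₁+C₂)
R: 211+131 = 342 → 255
G: 205+0 = 205 → 205
B: 162+188 = 350 → 255
= RGB(255, 205, 255)


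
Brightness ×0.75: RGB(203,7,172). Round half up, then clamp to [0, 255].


Multiply each channel by 0.75, round half up, clamp to [0, 255]
R: 203×0.75 = 152.25 → round → 152
G: 7×0.75 = 5.25 → round → 5
B: 172×0.75 = 129
= RGB(152, 5, 129)


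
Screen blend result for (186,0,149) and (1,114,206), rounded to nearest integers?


Screen: C = 255 - (255-A)×(255-B)/255, rounded to nearest integer
R: 255 - (255-186)×(255-1)/255 = 255 - 17526/255 ≈ 255 - 68.729 = 186.271 → 186
G: 255 - (255-0)×(255-114)/255 = 255 - 35955/255 ≈ 255 - 141.000 = 114.000 → 114
B: 255 - (255-149)×(255-206)/255 = 255 - 5194/255 ≈ 255 - 20.369 = 234.631 → 235
= RGB(186, 114, 235)


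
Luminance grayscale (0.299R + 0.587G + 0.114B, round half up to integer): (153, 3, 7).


Gray = 0.299×R + 0.587×G + 0.114×B
Gray = 0.299×153 + 0.587×3 + 0.114×7
Gray = 45.747 + 1.761 + 0.798
Gray = 48.306 → round half up → 48
Gray = 48


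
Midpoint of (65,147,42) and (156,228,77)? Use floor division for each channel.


Midpoint: each channel = ⌊(C₁+C₂)/2⌋
R: ⌊(65+156)/2⌋ = 110
G: ⌊(147+228)/2⌋ = 187
B: ⌊(42+77)/2⌋ = 59
= RGB(110, 187, 59)


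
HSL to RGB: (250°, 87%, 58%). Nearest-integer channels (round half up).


H=250°, S=0.87, L=0.58
C = (1-|2L-1|)×S = (1-|0.16|)×0.87 = 0.7308
H' = H/60 = 250/60 ≈ 4.1667; X = C×(1-|H' mod 2 - 1|) = 0.1218
m = L - C/2 = 0.58 - 0.3654 = 0.2146
Sector ⌊H'⌋ = 4 → (R',G',B') = (0.1218, 0.0, 0.7308)
RGB = ((R'+m)×255, (G'+m)×255, (B'+m)×255) = (85.782, 54.723, 241.077)
Round half up → RGB(86, 55, 241)


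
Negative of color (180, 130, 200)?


Invert: (255-R, 255-G, 255-B)
R: 255-180 = 75
G: 255-130 = 125
B: 255-200 = 55
= RGB(75, 125, 55)


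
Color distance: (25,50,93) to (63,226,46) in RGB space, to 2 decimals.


d = √[(R₁-R₂)² + (G₁-G₂)² + (B₁-B₂)²]
d = √[(25-63)² + (50-226)² + (93-46)²]
d = √[1444 + 30976 + 2209]
d = √34629
d ≈ 186.09


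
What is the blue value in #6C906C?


Color: #6C906C
R = 6C = 108
G = 90 = 144
B = 6C = 108
Blue = 108


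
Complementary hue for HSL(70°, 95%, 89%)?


Complement = opposite side of color wheel = hue + 180°
H' = (70 + 180) mod 360 = 250°
S and L unchanged.
= HSL(250°, 95%, 89%)


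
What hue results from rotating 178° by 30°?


New hue = (H + rotation) mod 360
New hue = (178 + 30) mod 360
= 208 mod 360
= 208°


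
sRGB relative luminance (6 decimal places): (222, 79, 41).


Linearize each channel (sRGB transfer function): c = v/255; c_lin = c/12.92 if c ≤ 0.04045, else ((c+0.055)/1.055)^2.4
  R: 222/255 ≈ 0.870588 > 0.04045 → ((0.870588+0.055)/1.055)^2.4 ≈ 0.730461
  G: 79/255 ≈ 0.309804 > 0.04045 → ((0.309804+0.055)/1.055)^2.4 ≈ 0.078187
  B: 41/255 ≈ 0.160784 > 0.04045 → ((0.160784+0.055)/1.055)^2.4 ≈ 0.022174
R_lin = 0.730461, G_lin = 0.078187, B_lin = 0.022174
L = 0.2126×R + 0.7152×G + 0.0722×B
L = 0.2126×0.730461 + 0.7152×0.078187 + 0.0722×0.022174
L ≈ 0.212817


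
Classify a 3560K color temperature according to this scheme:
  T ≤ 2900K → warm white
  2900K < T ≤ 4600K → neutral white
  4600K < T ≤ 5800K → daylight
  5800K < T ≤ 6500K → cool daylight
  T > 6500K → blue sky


Temperature: 3560K
2900K < 3560K ≤ 4600K → neutral white
Classification: neutral white


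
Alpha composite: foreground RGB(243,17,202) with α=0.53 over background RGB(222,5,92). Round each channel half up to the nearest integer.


C = α×F + (1-α)×B, with 1-α = 0.47
R: 0.53×243 + 0.47×222 = 128.79 + 104.34 = 233.13 → 233
G: 0.53×17 + 0.47×5 = 9.01 + 2.35 = 11.36 → 11
B: 0.53×202 + 0.47×92 = 107.06 + 43.24 = 150.30 → 150
= RGB(233, 11, 150)


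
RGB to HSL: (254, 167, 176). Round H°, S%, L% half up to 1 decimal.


Normalize: R'=254/255≈0.9961, G'=167/255≈0.6549, B'=176/255≈0.6902
Max=254/255, Min=167/255, Δ=Max-Min=87/255
L = (Max+Min)/2 = (254+167)/510 = 421/510 = 0.82549… → L = 82.5%
L > 0.5 → S = Δ/(2-Max-Min) = 87/(510-254-167) = 87/89 = 0.97752… → S = 97.8%
(the 1/255 factors cancel in S and H, so raw channel differences can be used)
Max is R' → H = 60 × (((G-B)/Δ) mod 6) = 60 × (((167-176)/87) mod 6)
  (-9)/87 = -0.1034…; negative, so add 6 → 5.8965…
  H = 60 × 5.8965… = 353.793…° → H = 353.8°
= HSL(353.8°, 97.8%, 82.5%)


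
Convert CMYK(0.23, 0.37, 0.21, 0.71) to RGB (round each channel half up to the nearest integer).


R = 255 × (1-C) × (1-K) = 255 × 0.77 × 0.29 = 56.9415 → 57
G = 255 × (1-M) × (1-K) = 255 × 0.63 × 0.29 = 46.5885 → 47
B = 255 × (1-Y) × (1-K) = 255 × 0.79 × 0.29 = 58.4205 → 58
= RGB(57, 47, 58)


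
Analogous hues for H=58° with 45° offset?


Base hue: 58°
Left analog: (58 - 45) mod 360 = 13°
Right analog: (58 + 45) mod 360 = 103°
Analogous hues = 13° and 103°


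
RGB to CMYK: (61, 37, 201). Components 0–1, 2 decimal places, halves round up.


R'=61/255≈0.2392, G'=37/255≈0.1451, B'=201/255≈0.7882
K = 1 - max(R',G',B') = 1 - 201/255 = 54/255 = 0.21176… → 0.21
(1-R'-K)/(1-K) simplifies to (max-R)/max with max = 201:
C = (201-61)/201 = 140/201 = 0.69651… → 0.70
M = (201-37)/201 = 164/201 = 0.81592… → 0.82
Y = (201-201)/201 = 0/201 = 0 → 0.00
= CMYK(0.70, 0.82, 0.00, 0.21)


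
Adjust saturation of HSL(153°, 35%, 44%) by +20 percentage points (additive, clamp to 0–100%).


Original S = 35%
Adjustment = +20 percentage points
New S = 35 + (20) = 55
Clamp to [0, 100] → 55
= HSL(153°, 55%, 44%)


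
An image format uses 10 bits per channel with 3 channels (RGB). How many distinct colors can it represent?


Total bits = 10 bits/channel × 3 channels = 30 bits
Distinct colors = 2^30
= 1,073,741,824 colors


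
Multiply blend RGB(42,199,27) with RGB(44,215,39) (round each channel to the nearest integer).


Multiply: C = A×B/255, rounded to nearest integer
R: 42×44/255 = 1848/255 ≈ 7.247 → 7
G: 199×215/255 = 42785/255 ≈ 167.784 → 168
B: 27×39/255 = 1053/255 ≈ 4.129 → 4
= RGB(7, 168, 4)


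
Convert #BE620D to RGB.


BE → 190 (R)
62 → 98 (G)
0D → 13 (B)
= RGB(190, 98, 13)


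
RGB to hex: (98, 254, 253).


R = 98 → 62 (hex)
G = 254 → FE (hex)
B = 253 → FD (hex)
Hex = #62FEFD


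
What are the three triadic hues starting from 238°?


Triadic: equally spaced at 120° intervals
H1 = 238°
H2 = (238 + 120) mod 360 = 358°
H3 = (238 + 240) mod 360 = 118°
Triadic = 238°, 358°, 118°


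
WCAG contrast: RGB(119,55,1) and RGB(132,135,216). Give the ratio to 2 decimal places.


Linearize each sRGB channel c=v/255: c/12.92 if c ≤ 0.04045 else ((c+0.055)/1.055)^2.4
L = 0.2126×R_lin + 0.7152×G_lin + 0.0722×B_lin
Color 1 (119,55,1):
  R=119: 119/255≈0.4667 > 0.04045 → ((0.4667+0.055)/1.055)^2.4 ≈ 0.18447
  G=55: 55/255≈0.2157 > 0.04045 → ((0.2157+0.055)/1.055)^2.4 ≈ 0.03820
  B=1: 1/255≈0.0039 ≤ 0.04045 → 0.0039/12.92 ≈ 0.00030
  L1 = 0.2126×0.18447 + 0.7152×0.03820 + 0.0722×0.00030 ≈ 0.06657
Color 2 (132,135,216):
  R=132: 132/255≈0.5176 > 0.04045 → ((0.5176+0.055)/1.055)^2.4 ≈ 0.23074
  G=135: 135/255≈0.5294 > 0.04045 → ((0.5294+0.055)/1.055)^2.4 ≈ 0.24228
  B=216: 216/255≈0.8471 > 0.04045 → ((0.8471+0.055)/1.055)^2.4 ≈ 0.68669
  L2 = 0.2126×0.23074 + 0.7152×0.24228 + 0.0722×0.68669 ≈ 0.27191
Lighter = 0.27191, Darker = 0.06657
Ratio = (L_lighter + 0.05) / (L_darker + 0.05)
Ratio = (0.27191 + 0.05) / (0.06657 + 0.05) = 0.32191 / 0.11657 ≈ 2.7617
Ratio ≈ 2.76:1


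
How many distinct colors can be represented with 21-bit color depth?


Colors = 2^bits = 2^21
= 2,097,152 colors


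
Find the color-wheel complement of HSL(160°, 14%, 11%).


Complement = opposite side of color wheel = hue + 180°
H' = (160 + 180) mod 360 = 340°
S and L unchanged.
= HSL(340°, 14%, 11%)


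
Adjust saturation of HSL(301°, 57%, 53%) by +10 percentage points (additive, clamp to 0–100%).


Original S = 57%
Adjustment = +10 percentage points
New S = 57 + (10) = 67
Clamp to [0, 100] → 67
= HSL(301°, 67%, 53%)


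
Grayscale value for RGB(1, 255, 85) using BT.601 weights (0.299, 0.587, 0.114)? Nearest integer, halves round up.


Gray = 0.299×R + 0.587×G + 0.114×B
Gray = 0.299×1 + 0.587×255 + 0.114×85
Gray = 0.299 + 149.685 + 9.690
Gray = 159.674 → round half up → 160
Gray = 160


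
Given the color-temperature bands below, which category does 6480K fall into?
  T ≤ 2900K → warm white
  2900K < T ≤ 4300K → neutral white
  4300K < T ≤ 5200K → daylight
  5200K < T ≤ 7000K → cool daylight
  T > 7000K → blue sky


Temperature: 6480K
5200K < 6480K ≤ 7000K → cool daylight
Classification: cool daylight


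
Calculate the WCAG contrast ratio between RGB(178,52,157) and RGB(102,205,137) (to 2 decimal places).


Linearize each sRGB channel c=v/255: c/12.92 if c ≤ 0.04045 else ((c+0.055)/1.055)^2.4
L = 0.2126×R_lin + 0.7152×G_lin + 0.0722×B_lin
Color 1 (178,52,157):
  R=178: 178/255≈0.6980 > 0.04045 → ((0.6980+0.055)/1.055)^2.4 ≈ 0.44520
  G=52: 52/255≈0.2039 > 0.04045 → ((0.2039+0.055)/1.055)^2.4 ≈ 0.03434
  B=157: 157/255≈0.6157 > 0.04045 → ((0.6157+0.055)/1.055)^2.4 ≈ 0.33716
  L1 = 0.2126×0.44520 + 0.7152×0.03434 + 0.0722×0.33716 ≈ 0.14355
Color 2 (102,205,137):
  R=102: 102/255≈0.4000 > 0.04045 → ((0.4000+0.055)/1.055)^2.4 ≈ 0.13287
  G=205: 205/255≈0.8039 > 0.04045 → ((0.8039+0.055)/1.055)^2.4 ≈ 0.61050
  B=137: 137/255≈0.5373 > 0.04045 → ((0.5373+0.055)/1.055)^2.4 ≈ 0.25016
  L2 = 0.2126×0.13287 + 0.7152×0.61050 + 0.0722×0.25016 ≈ 0.48294
Lighter = 0.48294, Darker = 0.14355
Ratio = (L_lighter + 0.05) / (L_darker + 0.05)
Ratio = (0.48294 + 0.05) / (0.14355 + 0.05) = 0.53294 / 0.19355 ≈ 2.7534
Ratio ≈ 2.75:1


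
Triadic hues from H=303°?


Triadic: equally spaced at 120° intervals
H1 = 303°
H2 = (303 + 120) mod 360 = 63°
H3 = (303 + 240) mod 360 = 183°
Triadic = 303°, 63°, 183°


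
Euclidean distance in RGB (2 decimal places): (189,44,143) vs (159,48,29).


d = √[(R₁-R₂)² + (G₁-G₂)² + (B₁-B₂)²]
d = √[(189-159)² + (44-48)² + (143-29)²]
d = √[900 + 16 + 12996]
d = √13912
d ≈ 117.95


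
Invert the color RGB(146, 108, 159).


Invert: (255-R, 255-G, 255-B)
R: 255-146 = 109
G: 255-108 = 147
B: 255-159 = 96
= RGB(109, 147, 96)


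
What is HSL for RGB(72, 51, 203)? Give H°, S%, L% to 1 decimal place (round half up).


Normalize: R'=72/255≈0.2824, G'=51/255≈0.2000, B'=203/255≈0.7961
Max=203/255, Min=51/255, Δ=Max-Min=152/255
L = (Max+Min)/2 = (203+51)/510 = 254/510 = 0.49803… → L = 49.8%
L ≤ 0.5 → S = Δ/(Max+Min) = 152/(203+51) = 152/254 = 0.59842… → S = 59.8%
(the 1/255 factors cancel in S and H, so raw channel differences can be used)
Max is B' → H = 60 × ((R-G)/Δ + 4) = 60 × ((72-51)/152 + 4)
  21/152 + 4 = 0.1381… + 4 = 4.1381…
  H = 60 × 4.1381… = 248.289…° → H = 248.3°
= HSL(248.3°, 59.8%, 49.8%)


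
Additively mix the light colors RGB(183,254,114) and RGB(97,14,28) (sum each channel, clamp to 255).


Additive: each channel = min(255, C₁+C₂)
R: 183+97 = 280 → 255
G: 254+14 = 268 → 255
B: 114+28 = 142 → 142
= RGB(255, 255, 142)


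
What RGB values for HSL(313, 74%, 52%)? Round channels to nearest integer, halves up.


H=313°, S=0.74, L=0.52
C = (1-|2L-1|)×S = (1-|0.04|)×0.74 = 0.7104
H' = H/60 = 313/60 ≈ 5.2167; X = C×(1-|H' mod 2 - 1|) = 0.55648
m = L - C/2 = 0.52 - 0.3552 = 0.1648
Sector ⌊H'⌋ = 5 → (R',G',B') = (0.7104, 0.0, 0.55648)
RGB = ((R'+m)×255, (G'+m)×255, (B'+m)×255) = (223.176, 42.024, 183.9264)
Round half up → RGB(223, 42, 184)


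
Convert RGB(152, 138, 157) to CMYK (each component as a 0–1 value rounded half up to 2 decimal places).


R'=152/255≈0.5961, G'=138/255≈0.5412, B'=157/255≈0.6157
K = 1 - max(R',G',B') = 1 - 157/255 = 98/255 = 0.38431… → 0.38
(1-R'-K)/(1-K) simplifies to (max-R)/max with max = 157:
C = (157-152)/157 = 5/157 = 0.03184… → 0.03
M = (157-138)/157 = 19/157 = 0.12101… → 0.12
Y = (157-157)/157 = 0/157 = 0 → 0.00
= CMYK(0.03, 0.12, 0.00, 0.38)


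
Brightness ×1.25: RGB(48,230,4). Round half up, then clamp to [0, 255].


Multiply each channel by 1.25, round half up, clamp to [0, 255]
R: 48×1.25 = 60
G: 230×1.25 = 287.5 → round → 288 → clamp → 255
B: 4×1.25 = 5
= RGB(60, 255, 5)


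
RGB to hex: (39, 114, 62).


R = 39 → 27 (hex)
G = 114 → 72 (hex)
B = 62 → 3E (hex)
Hex = #27723E


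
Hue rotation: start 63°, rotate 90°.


New hue = (H + rotation) mod 360
New hue = (63 + 90) mod 360
= 153 mod 360
= 153°


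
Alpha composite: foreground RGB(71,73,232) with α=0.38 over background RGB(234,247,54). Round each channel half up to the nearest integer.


C = α×F + (1-α)×B, with 1-α = 0.62
R: 0.38×71 + 0.62×234 = 26.98 + 145.08 = 172.06 → 172
G: 0.38×73 + 0.62×247 = 27.74 + 153.14 = 180.88 → 181
B: 0.38×232 + 0.62×54 = 88.16 + 33.48 = 121.64 → 122
= RGB(172, 181, 122)


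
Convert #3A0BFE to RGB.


3A → 58 (R)
0B → 11 (G)
FE → 254 (B)
= RGB(58, 11, 254)


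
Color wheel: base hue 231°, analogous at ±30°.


Base hue: 231°
Left analog: (231 - 30) mod 360 = 201°
Right analog: (231 + 30) mod 360 = 261°
Analogous hues = 201° and 261°


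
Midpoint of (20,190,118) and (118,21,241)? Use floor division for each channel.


Midpoint: each channel = ⌊(C₁+C₂)/2⌋
R: ⌊(20+118)/2⌋ = 69
G: ⌊(190+21)/2⌋ = 105
B: ⌊(118+241)/2⌋ = 179
= RGB(69, 105, 179)


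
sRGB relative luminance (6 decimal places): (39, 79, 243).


Linearize each channel (sRGB transfer function): c = v/255; c_lin = c/12.92 if c ≤ 0.04045, else ((c+0.055)/1.055)^2.4
  R: 39/255 ≈ 0.152941 > 0.04045 → ((0.152941+0.055)/1.055)^2.4 ≈ 0.020289
  G: 79/255 ≈ 0.309804 > 0.04045 → ((0.309804+0.055)/1.055)^2.4 ≈ 0.078187
  B: 243/255 ≈ 0.952941 > 0.04045 → ((0.952941+0.055)/1.055)^2.4 ≈ 0.896269
R_lin = 0.020289, G_lin = 0.078187, B_lin = 0.896269
L = 0.2126×R + 0.7152×G + 0.0722×B
L = 0.2126×0.020289 + 0.7152×0.078187 + 0.0722×0.896269
L ≈ 0.124944


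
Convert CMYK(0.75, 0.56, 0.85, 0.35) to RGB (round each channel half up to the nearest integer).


R = 255 × (1-C) × (1-K) = 255 × 0.25 × 0.65 = 41.4375 → 41
G = 255 × (1-M) × (1-K) = 255 × 0.44 × 0.65 = 72.93 → 73
B = 255 × (1-Y) × (1-K) = 255 × 0.15 × 0.65 = 24.8625 → 25
= RGB(41, 73, 25)


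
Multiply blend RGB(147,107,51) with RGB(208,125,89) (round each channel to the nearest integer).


Multiply: C = A×B/255, rounded to nearest integer
R: 147×208/255 = 30576/255 ≈ 119.906 → 120
G: 107×125/255 = 13375/255 ≈ 52.451 → 52
B: 51×89/255 = 4539/255 ≈ 17.800 → 18
= RGB(120, 52, 18)


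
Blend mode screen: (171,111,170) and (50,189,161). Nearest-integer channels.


Screen: C = 255 - (255-A)×(255-B)/255, rounded to nearest integer
R: 255 - (255-171)×(255-50)/255 = 255 - 17220/255 ≈ 255 - 67.529 = 187.471 → 187
G: 255 - (255-111)×(255-189)/255 = 255 - 9504/255 ≈ 255 - 37.271 = 217.729 → 218
B: 255 - (255-170)×(255-161)/255 = 255 - 7990/255 ≈ 255 - 31.333 = 223.667 → 224
= RGB(187, 218, 224)


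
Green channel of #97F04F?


Color: #97F04F
R = 97 = 151
G = F0 = 240
B = 4F = 79
Green = 240


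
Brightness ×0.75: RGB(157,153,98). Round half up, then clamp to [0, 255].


Multiply each channel by 0.75, round half up, clamp to [0, 255]
R: 157×0.75 = 117.75 → round → 118
G: 153×0.75 = 114.75 → round → 115
B: 98×0.75 = 73.5 → round → 74
= RGB(118, 115, 74)


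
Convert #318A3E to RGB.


31 → 49 (R)
8A → 138 (G)
3E → 62 (B)
= RGB(49, 138, 62)


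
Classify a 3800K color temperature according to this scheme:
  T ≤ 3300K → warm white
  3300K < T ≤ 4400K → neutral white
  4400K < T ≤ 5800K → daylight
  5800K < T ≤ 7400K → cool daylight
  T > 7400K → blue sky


Temperature: 3800K
3300K < 3800K ≤ 4400K → neutral white
Classification: neutral white


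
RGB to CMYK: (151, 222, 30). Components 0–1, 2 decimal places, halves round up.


R'=151/255≈0.5922, G'=222/255≈0.8706, B'=30/255≈0.1176
K = 1 - max(R',G',B') = 1 - 222/255 = 33/255 = 0.12941… → 0.13
(1-R'-K)/(1-K) simplifies to (max-R)/max with max = 222:
C = (222-151)/222 = 71/222 = 0.31981… → 0.32
M = (222-222)/222 = 0/222 = 0 → 0.00
Y = (222-30)/222 = 192/222 = 0.86486… → 0.86
= CMYK(0.32, 0.00, 0.86, 0.13)


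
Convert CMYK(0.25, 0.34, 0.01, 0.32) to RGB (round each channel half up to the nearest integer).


R = 255 × (1-C) × (1-K) = 255 × 0.75 × 0.68 = 130.05 → 130
G = 255 × (1-M) × (1-K) = 255 × 0.66 × 0.68 = 114.444 → 114
B = 255 × (1-Y) × (1-K) = 255 × 0.99 × 0.68 = 171.666 → 172
= RGB(130, 114, 172)


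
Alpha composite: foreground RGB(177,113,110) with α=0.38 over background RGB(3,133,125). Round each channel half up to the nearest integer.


C = α×F + (1-α)×B, with 1-α = 0.62
R: 0.38×177 + 0.62×3 = 67.26 + 1.86 = 69.12 → 69
G: 0.38×113 + 0.62×133 = 42.94 + 82.46 = 125.40 → 125
B: 0.38×110 + 0.62×125 = 41.80 + 77.50 = 119.30 → 119
= RGB(69, 125, 119)


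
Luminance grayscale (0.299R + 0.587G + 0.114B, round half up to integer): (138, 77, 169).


Gray = 0.299×R + 0.587×G + 0.114×B
Gray = 0.299×138 + 0.587×77 + 0.114×169
Gray = 41.262 + 45.199 + 19.266
Gray = 105.727 → round half up → 106
Gray = 106


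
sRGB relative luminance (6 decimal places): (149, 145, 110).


Linearize each channel (sRGB transfer function): c = v/255; c_lin = c/12.92 if c ≤ 0.04045, else ((c+0.055)/1.055)^2.4
  R: 149/255 ≈ 0.584314 > 0.04045 → ((0.584314+0.055)/1.055)^2.4 ≈ 0.300544
  G: 145/255 ≈ 0.568627 > 0.04045 → ((0.568627+0.055)/1.055)^2.4 ≈ 0.283149
  B: 110/255 ≈ 0.431373 > 0.04045 → ((0.431373+0.055)/1.055)^2.4 ≈ 0.155926
R_lin = 0.300544, G_lin = 0.283149, B_lin = 0.155926
L = 0.2126×R + 0.7152×G + 0.0722×B
L = 0.2126×0.300544 + 0.7152×0.283149 + 0.0722×0.155926
L ≈ 0.277661


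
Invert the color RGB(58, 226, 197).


Invert: (255-R, 255-G, 255-B)
R: 255-58 = 197
G: 255-226 = 29
B: 255-197 = 58
= RGB(197, 29, 58)


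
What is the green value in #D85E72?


Color: #D85E72
R = D8 = 216
G = 5E = 94
B = 72 = 114
Green = 94


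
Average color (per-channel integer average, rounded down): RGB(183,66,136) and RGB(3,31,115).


Midpoint: each channel = ⌊(C₁+C₂)/2⌋
R: ⌊(183+3)/2⌋ = 93
G: ⌊(66+31)/2⌋ = 48
B: ⌊(136+115)/2⌋ = 125
= RGB(93, 48, 125)


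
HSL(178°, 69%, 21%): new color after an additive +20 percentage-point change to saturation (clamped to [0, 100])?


Original S = 69%
Adjustment = +20 percentage points
New S = 69 + (20) = 89
Clamp to [0, 100] → 89
= HSL(178°, 89%, 21%)


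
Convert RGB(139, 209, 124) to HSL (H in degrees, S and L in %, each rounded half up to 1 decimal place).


Normalize: R'=139/255≈0.5451, G'=209/255≈0.8196, B'=124/255≈0.4863
Max=209/255, Min=124/255, Δ=Max-Min=85/255
L = (Max+Min)/2 = (209+124)/510 = 333/510 = 0.65294… → L = 65.3%
L > 0.5 → S = Δ/(2-Max-Min) = 85/(510-209-124) = 85/177 = 0.48022… → S = 48.0%
(the 1/255 factors cancel in S and H, so raw channel differences can be used)
Max is G' → H = 60 × ((B-R)/Δ + 2) = 60 × ((124-139)/85 + 2)
  -15/85 + 2 = -0.1764… + 2 = 1.8235…
  H = 60 × 1.8235… = 109.411…° → H = 109.4°
= HSL(109.4°, 48.0%, 65.3%)


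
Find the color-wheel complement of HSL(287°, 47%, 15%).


Complement = opposite side of color wheel = hue + 180°
H' = (287 + 180) mod 360 = 107°
S and L unchanged.
= HSL(107°, 47%, 15%)


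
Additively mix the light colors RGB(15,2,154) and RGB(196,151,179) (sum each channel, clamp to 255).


Additive: each channel = min(255, C₁+C₂)
R: 15+196 = 211 → 211
G: 2+151 = 153 → 153
B: 154+179 = 333 → 255
= RGB(211, 153, 255)


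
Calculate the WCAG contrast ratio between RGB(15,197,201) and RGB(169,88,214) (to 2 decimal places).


Linearize each sRGB channel c=v/255: c/12.92 if c ≤ 0.04045 else ((c+0.055)/1.055)^2.4
L = 0.2126×R_lin + 0.7152×G_lin + 0.0722×B_lin
Color 1 (15,197,201):
  R=15: 15/255≈0.0588 > 0.04045 → ((0.0588+0.055)/1.055)^2.4 ≈ 0.00478
  G=197: 197/255≈0.7725 > 0.04045 → ((0.7725+0.055)/1.055)^2.4 ≈ 0.55834
  B=201: 201/255≈0.7882 > 0.04045 → ((0.7882+0.055)/1.055)^2.4 ≈ 0.58408
  L1 = 0.2126×0.00478 + 0.7152×0.55834 + 0.0722×0.58408 ≈ 0.44251
Color 2 (169,88,214):
  R=169: 169/255≈0.6627 > 0.04045 → ((0.6627+0.055)/1.055)^2.4 ≈ 0.39676
  G=88: 88/255≈0.3451 > 0.04045 → ((0.3451+0.055)/1.055)^2.4 ≈ 0.09759
  B=214: 214/255≈0.8392 > 0.04045 → ((0.8392+0.055)/1.055)^2.4 ≈ 0.67244
  L2 = 0.2126×0.39676 + 0.7152×0.09759 + 0.0722×0.67244 ≈ 0.20270
Lighter = 0.44251, Darker = 0.20270
Ratio = (L_lighter + 0.05) / (L_darker + 0.05)
Ratio = (0.44251 + 0.05) / (0.20270 + 0.05) = 0.49251 / 0.25270 ≈ 1.9490
Ratio ≈ 1.95:1


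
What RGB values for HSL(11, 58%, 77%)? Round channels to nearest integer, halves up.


H=11°, S=0.58, L=0.77
C = (1-|2L-1|)×S = (1-|0.54|)×0.58 = 0.2668
H' = H/60 = 11/60 ≈ 0.1833; X = C×(1-|H' mod 2 - 1|) ≈ 0.0489
m = L - C/2 = 0.77 - 0.1334 = 0.6366
Sector ⌊H'⌋ = 0 → (R',G',B') = (0.2668, ≈0.0489, 0.0)
RGB = ((R'+m)×255, (G'+m)×255, (B'+m)×255) = (230.367, 174.8059, 162.333)
Round half up → RGB(230, 175, 162)


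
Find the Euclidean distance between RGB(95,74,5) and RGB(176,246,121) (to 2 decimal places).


d = √[(R₁-R₂)² + (G₁-G₂)² + (B₁-B₂)²]
d = √[(95-176)² + (74-246)² + (5-121)²]
d = √[6561 + 29584 + 13456]
d = √49601
d ≈ 222.71


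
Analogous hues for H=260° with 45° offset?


Base hue: 260°
Left analog: (260 - 45) mod 360 = 215°
Right analog: (260 + 45) mod 360 = 305°
Analogous hues = 215° and 305°


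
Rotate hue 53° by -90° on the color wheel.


New hue = (H + rotation) mod 360
New hue = (53 -90) mod 360
= -37 mod 360
= 323°


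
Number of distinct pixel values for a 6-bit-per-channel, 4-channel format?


Total bits = 6 bits/channel × 4 channels = 24 bits
Distinct pixel values = 2^24
= 16,777,216 pixel values


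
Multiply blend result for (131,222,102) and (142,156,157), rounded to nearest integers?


Multiply: C = A×B/255, rounded to nearest integer
R: 131×142/255 = 18602/255 ≈ 72.949 → 73
G: 222×156/255 = 34632/255 ≈ 135.812 → 136
B: 102×157/255 = 16014/255 ≈ 62.800 → 63
= RGB(73, 136, 63)


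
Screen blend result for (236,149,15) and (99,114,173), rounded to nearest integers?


Screen: C = 255 - (255-A)×(255-B)/255, rounded to nearest integer
R: 255 - (255-236)×(255-99)/255 = 255 - 2964/255 ≈ 255 - 11.624 = 243.376 → 243
G: 255 - (255-149)×(255-114)/255 = 255 - 14946/255 ≈ 255 - 58.612 = 196.388 → 196
B: 255 - (255-15)×(255-173)/255 = 255 - 19680/255 ≈ 255 - 77.176 = 177.824 → 178
= RGB(243, 196, 178)


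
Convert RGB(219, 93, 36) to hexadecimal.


R = 219 → DB (hex)
G = 93 → 5D (hex)
B = 36 → 24 (hex)
Hex = #DB5D24


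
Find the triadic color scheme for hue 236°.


Triadic: equally spaced at 120° intervals
H1 = 236°
H2 = (236 + 120) mod 360 = 356°
H3 = (236 + 240) mod 360 = 116°
Triadic = 236°, 356°, 116°


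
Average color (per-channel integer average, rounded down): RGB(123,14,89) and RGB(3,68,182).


Midpoint: each channel = ⌊(C₁+C₂)/2⌋
R: ⌊(123+3)/2⌋ = 63
G: ⌊(14+68)/2⌋ = 41
B: ⌊(89+182)/2⌋ = 135
= RGB(63, 41, 135)


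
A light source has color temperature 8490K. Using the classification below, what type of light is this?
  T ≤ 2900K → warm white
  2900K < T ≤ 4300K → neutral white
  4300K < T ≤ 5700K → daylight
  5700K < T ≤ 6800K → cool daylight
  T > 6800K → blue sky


Temperature: 8490K
8490K > 6800K → blue sky
Classification: blue sky


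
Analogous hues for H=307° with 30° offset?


Base hue: 307°
Left analog: (307 - 30) mod 360 = 277°
Right analog: (307 + 30) mod 360 = 337°
Analogous hues = 277° and 337°


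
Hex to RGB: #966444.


96 → 150 (R)
64 → 100 (G)
44 → 68 (B)
= RGB(150, 100, 68)


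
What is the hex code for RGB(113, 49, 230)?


R = 113 → 71 (hex)
G = 49 → 31 (hex)
B = 230 → E6 (hex)
Hex = #7131E6


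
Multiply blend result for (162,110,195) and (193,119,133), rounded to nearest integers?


Multiply: C = A×B/255, rounded to nearest integer
R: 162×193/255 = 31266/255 ≈ 122.612 → 123
G: 110×119/255 = 13090/255 ≈ 51.333 → 51
B: 195×133/255 = 25935/255 ≈ 101.706 → 102
= RGB(123, 51, 102)


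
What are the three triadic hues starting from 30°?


Triadic: equally spaced at 120° intervals
H1 = 30°
H2 = (30 + 120) mod 360 = 150°
H3 = (30 + 240) mod 360 = 270°
Triadic = 30°, 150°, 270°


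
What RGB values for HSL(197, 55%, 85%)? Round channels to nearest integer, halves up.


H=197°, S=0.55, L=0.85
C = (1-|2L-1|)×S = (1-|0.70|)×0.55 = 0.165
H' = H/60 = 197/60 ≈ 3.2833; X = C×(1-|H' mod 2 - 1|) = 0.11825
m = L - C/2 = 0.85 - 0.0825 = 0.7675
Sector ⌊H'⌋ = 3 → (R',G',B') = (0.0, 0.11825, 0.165)
RGB = ((R'+m)×255, (G'+m)×255, (B'+m)×255) = (195.7125, 225.86625, 237.7875)
Round half up → RGB(196, 226, 238)


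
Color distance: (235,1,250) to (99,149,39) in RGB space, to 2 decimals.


d = √[(R₁-R₂)² + (G₁-G₂)² + (B₁-B₂)²]
d = √[(235-99)² + (1-149)² + (250-39)²]
d = √[18496 + 21904 + 44521]
d = √84921
d ≈ 291.41


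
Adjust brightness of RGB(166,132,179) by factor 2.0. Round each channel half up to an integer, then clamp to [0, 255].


Multiply each channel by 2.0, round half up, clamp to [0, 255]
R: 166×2.0 = 332 → clamp → 255
G: 132×2.0 = 264 → clamp → 255
B: 179×2.0 = 358 → clamp → 255
= RGB(255, 255, 255)


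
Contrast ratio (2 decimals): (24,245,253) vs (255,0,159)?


Linearize each sRGB channel c=v/255: c/12.92 if c ≤ 0.04045 else ((c+0.055)/1.055)^2.4
L = 0.2126×R_lin + 0.7152×G_lin + 0.0722×B_lin
Color 1 (24,245,253):
  R=24: 24/255≈0.0941 > 0.04045 → ((0.0941+0.055)/1.055)^2.4 ≈ 0.00913
  G=245: 245/255≈0.9608 > 0.04045 → ((0.9608+0.055)/1.055)^2.4 ≈ 0.91310
  B=253: 253/255≈0.9922 > 0.04045 → ((0.9922+0.055)/1.055)^2.4 ≈ 0.98225
  L1 = 0.2126×0.00913 + 0.7152×0.91310 + 0.0722×0.98225 ≈ 0.72591
Color 2 (255,0,159):
  R=255: 255/255≈1.0000 > 0.04045 → ((1.0000+0.055)/1.055)^2.4 ≈ 1.00000
  G=0: 0/255≈0.0000 ≤ 0.04045 → 0.0000/12.92 ≈ 0.00000
  B=159: 159/255≈0.6235 > 0.04045 → ((0.6235+0.055)/1.055)^2.4 ≈ 0.34670
  L2 = 0.2126×1.00000 + 0.7152×0.00000 + 0.0722×0.34670 ≈ 0.23763
Lighter = 0.72591, Darker = 0.23763
Ratio = (L_lighter + 0.05) / (L_darker + 0.05)
Ratio = (0.72591 + 0.05) / (0.23763 + 0.05) = 0.77591 / 0.28763 ≈ 2.6976
Ratio ≈ 2.70:1


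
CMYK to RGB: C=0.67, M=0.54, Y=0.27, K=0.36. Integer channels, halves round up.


R = 255 × (1-C) × (1-K) = 255 × 0.33 × 0.64 = 53.856 → 54
G = 255 × (1-M) × (1-K) = 255 × 0.46 × 0.64 = 75.072 → 75
B = 255 × (1-Y) × (1-K) = 255 × 0.73 × 0.64 = 119.136 → 119
= RGB(54, 75, 119)


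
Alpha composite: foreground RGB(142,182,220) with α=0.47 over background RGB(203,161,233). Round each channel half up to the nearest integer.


C = α×F + (1-α)×B, with 1-α = 0.53
R: 0.47×142 + 0.53×203 = 66.74 + 107.59 = 174.33 → 174
G: 0.47×182 + 0.53×161 = 85.54 + 85.33 = 170.87 → 171
B: 0.47×220 + 0.53×233 = 103.40 + 123.49 = 226.89 → 227
= RGB(174, 171, 227)


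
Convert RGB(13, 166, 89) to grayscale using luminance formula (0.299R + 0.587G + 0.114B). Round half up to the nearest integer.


Gray = 0.299×R + 0.587×G + 0.114×B
Gray = 0.299×13 + 0.587×166 + 0.114×89
Gray = 3.887 + 97.442 + 10.146
Gray = 111.475 → round half up → 111
Gray = 111


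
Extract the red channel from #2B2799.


Color: #2B2799
R = 2B = 43
G = 27 = 39
B = 99 = 153
Red = 43


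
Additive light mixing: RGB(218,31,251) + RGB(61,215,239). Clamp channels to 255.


Additive: each channel = min(255, C₁+C₂)
R: 218+61 = 279 → 255
G: 31+215 = 246 → 246
B: 251+239 = 490 → 255
= RGB(255, 246, 255)


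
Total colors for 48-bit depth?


Colors = 2^bits = 2^48
= 281,474,976,710,656 colors


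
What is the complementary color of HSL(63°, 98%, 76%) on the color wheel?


Complement = opposite side of color wheel = hue + 180°
H' = (63 + 180) mod 360 = 243°
S and L unchanged.
= HSL(243°, 98%, 76%)


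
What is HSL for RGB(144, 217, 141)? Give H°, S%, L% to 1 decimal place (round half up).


Normalize: R'=144/255≈0.5647, G'=217/255≈0.8510, B'=141/255≈0.5529
Max=217/255, Min=141/255, Δ=Max-Min=76/255
L = (Max+Min)/2 = (217+141)/510 = 358/510 = 0.70196… → L = 70.2%
L > 0.5 → S = Δ/(2-Max-Min) = 76/(510-217-141) = 76/152 = 0.5 → S = 50.0%
(the 1/255 factors cancel in S and H, so raw channel differences can be used)
Max is G' → H = 60 × ((B-R)/Δ + 2) = 60 × ((141-144)/76 + 2)
  -3/76 + 2 = -0.0394… + 2 = 1.9605…
  H = 60 × 1.9605… = 117.631…° → H = 117.6°
= HSL(117.6°, 50.0%, 70.2%)


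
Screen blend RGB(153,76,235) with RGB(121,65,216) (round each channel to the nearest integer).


Screen: C = 255 - (255-A)×(255-B)/255, rounded to nearest integer
R: 255 - (255-153)×(255-121)/255 = 255 - 13668/255 ≈ 255 - 53.600 = 201.400 → 201
G: 255 - (255-76)×(255-65)/255 = 255 - 34010/255 ≈ 255 - 133.373 = 121.627 → 122
B: 255 - (255-235)×(255-216)/255 = 255 - 780/255 ≈ 255 - 3.059 = 251.941 → 252
= RGB(201, 122, 252)


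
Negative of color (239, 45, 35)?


Invert: (255-R, 255-G, 255-B)
R: 255-239 = 16
G: 255-45 = 210
B: 255-35 = 220
= RGB(16, 210, 220)


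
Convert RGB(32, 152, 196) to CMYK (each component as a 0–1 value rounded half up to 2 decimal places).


R'=32/255≈0.1255, G'=152/255≈0.5961, B'=196/255≈0.7686
K = 1 - max(R',G',B') = 1 - 196/255 = 59/255 = 0.23137… → 0.23
(1-R'-K)/(1-K) simplifies to (max-R)/max with max = 196:
C = (196-32)/196 = 164/196 = 0.83673… → 0.84
M = (196-152)/196 = 44/196 = 0.22448… → 0.22
Y = (196-196)/196 = 0/196 = 0 → 0.00
= CMYK(0.84, 0.22, 0.00, 0.23)


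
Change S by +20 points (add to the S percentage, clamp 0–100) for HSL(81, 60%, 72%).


Original S = 60%
Adjustment = +20 percentage points
New S = 60 + (20) = 80
Clamp to [0, 100] → 80
= HSL(81°, 80%, 72%)


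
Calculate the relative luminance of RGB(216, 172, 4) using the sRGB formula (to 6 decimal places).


Linearize each channel (sRGB transfer function): c = v/255; c_lin = c/12.92 if c ≤ 0.04045, else ((c+0.055)/1.055)^2.4
  R: 216/255 ≈ 0.847059 > 0.04045 → ((0.847059+0.055)/1.055)^2.4 ≈ 0.686685
  G: 172/255 ≈ 0.674510 > 0.04045 → ((0.674510+0.055)/1.055)^2.4 ≈ 0.412543
  B: 4/255 ≈ 0.015686 ≤ 0.04045 → 0.015686/12.92 ≈ 0.001214
R_lin = 0.686685, G_lin = 0.412543, B_lin = 0.001214
L = 0.2126×R + 0.7152×G + 0.0722×B
L = 0.2126×0.686685 + 0.7152×0.412543 + 0.0722×0.001214
L ≈ 0.441127
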